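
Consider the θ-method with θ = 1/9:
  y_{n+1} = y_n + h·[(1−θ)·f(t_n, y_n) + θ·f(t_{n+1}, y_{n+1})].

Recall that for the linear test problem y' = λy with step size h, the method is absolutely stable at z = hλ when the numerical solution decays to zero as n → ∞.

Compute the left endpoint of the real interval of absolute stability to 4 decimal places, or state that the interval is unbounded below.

Set f=λy, z=hλ:
  y_{n+1} = y_n + z·[8/9·y_n + 1/9·y_{n+1}] ⇒ (1 − 1/9z)y_{n+1} = (1 + 8/9z)y_n
  so R(z) = (1 + 8/9z)/(1 − 1/9z).

Find x<0 with |R(x)|<1.
x=-1.55: |R|=0.3223
R=−1: 1+8/9x = −1+1/9x ⇒ -7/9x=2 ⇒ x=2/(-7/9)=-2.5714
Confirm numerically:
  x=-2.378: |R|=0.88100 <1
  x=-1.951: |R|=0.60342 <1
  x=-1.103: |R|=0.01742 <1
  x=-1.070: |R|=0.04369 <1
  x=-3.123: |R|=1.31849 >1
  x=-2.848: |R|=1.16340 >1
So |R|<1 on (-2.5714, 0).

z* = -2.5714.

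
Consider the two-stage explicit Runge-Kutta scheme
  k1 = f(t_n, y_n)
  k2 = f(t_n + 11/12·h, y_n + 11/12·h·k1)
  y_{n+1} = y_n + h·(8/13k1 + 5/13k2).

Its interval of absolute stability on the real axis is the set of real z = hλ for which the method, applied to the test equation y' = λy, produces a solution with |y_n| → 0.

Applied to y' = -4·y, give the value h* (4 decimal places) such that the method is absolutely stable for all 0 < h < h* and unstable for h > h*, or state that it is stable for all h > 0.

Set f=λy, z=hλ:
  k1=λy_n ⇒ h·k1=z·y_n;  k2=λ(1+11/12z)y_n ⇒ h·k2=z(1+11/12z)y_n
  y_{n+1}/y_n = 1 + 8/13z + 5/13z(1+11/12z) = 1 + z + 55/156z²
  R(z) = 1 + z + 55/156z².

Solve |R(x)|<1 on ℝ⁻.
x=-0.77: |R|=0.4390
R=1: x+55/156x²=0 ⇒ x=−156/55=-2.8364; min R=1−1/(4·55/156)=0.2909>−1
Confirm numerically:
  x=-2.631: |R|=0.80951 <1
  x=-2.548: |R|=0.74095 <1
  x=-1.684: |R|=0.31582 <1
  x=-3.366: |R|=1.62854 >1
  x=-3.360: |R|=1.62031 >1
  x=-2.928: |R|=1.09460 >1
Interval (-2.8364, 0).

(-2.8364,0); λ=-4 ⇒ h* = (156/55)/4 = 0.7091.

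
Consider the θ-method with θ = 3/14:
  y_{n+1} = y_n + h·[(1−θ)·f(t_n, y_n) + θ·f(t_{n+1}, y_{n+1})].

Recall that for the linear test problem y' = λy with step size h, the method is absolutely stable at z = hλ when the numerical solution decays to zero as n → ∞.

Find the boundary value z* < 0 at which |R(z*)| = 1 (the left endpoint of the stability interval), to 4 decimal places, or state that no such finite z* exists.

Test eqn y'=λy, z=hλ:
  y_{n+1} = y_n + z·[11/14·y_n + 3/14·y_{n+1}] ⇒ (1 − 3/14z)y_{n+1} = (1 + 11/14z)y_n
  Hence R(z) = (1 + 11/14z)/(1 − 3/14z).

Find x<0 with |R(x)|<1.
x=-1.25: |R|=0.0141
R=−1: 1+11/14x = −1+3/14x ⇒ -4/7x=2 ⇒ x=2/(-4/7)=-3.5000
Confirm numerically:
  x=-2.566: |R|=0.65564 <1
  x=-2.164: |R|=0.47843 <1
  x=-2.078: |R|=0.43778 <1
  x=-3.694: |R|=1.06188 >1
  x=-3.686: |R|=1.05938 >1
So |R|<1 on (-3.5000, 0).

left endpoint -3.5000.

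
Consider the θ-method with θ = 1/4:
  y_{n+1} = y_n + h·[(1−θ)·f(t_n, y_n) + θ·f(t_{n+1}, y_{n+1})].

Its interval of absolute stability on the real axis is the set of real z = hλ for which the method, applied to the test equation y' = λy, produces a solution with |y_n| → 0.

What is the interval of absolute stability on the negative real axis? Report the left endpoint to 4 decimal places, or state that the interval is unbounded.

With y'=λy (z=hλ):
  y_{n+1} = y_n + z·[3/4·y_n + 1/4·y_{n+1}] ⇒ (1 − 1/4z)y_{n+1} = (1 + 3/4z)y_n
  R(z) = (1 + 3/4z)/(1 − 1/4z).

Solve |R(x)|<1 on ℝ⁻.
x=-1.68: |R|=0.1831
R=−1: 1+3/4x = −1+1/4x ⇒ -1/2x=2 ⇒ x=2/(-1/2)=-4.0000
Confirm numerically:
  x=-3.038: |R|=0.72663 <1
  x=-2.044: |R|=0.35275 <1
  x=-1.839: |R|=0.25980 <1
  x=-4.510: |R|=1.11986 >1
  x=-4.074: |R|=1.01833 >1
Stable set (-4.0000, 0).

z∈(-4.0000,0).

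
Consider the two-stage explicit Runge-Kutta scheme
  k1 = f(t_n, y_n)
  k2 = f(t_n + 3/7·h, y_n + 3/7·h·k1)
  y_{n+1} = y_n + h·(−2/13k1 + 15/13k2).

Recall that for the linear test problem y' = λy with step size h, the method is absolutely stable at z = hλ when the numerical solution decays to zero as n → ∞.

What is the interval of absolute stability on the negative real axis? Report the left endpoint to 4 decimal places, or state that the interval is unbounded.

(-2.0222, 0).

With y'=λy (z=hλ):
  k1=λy_n ⇒ h·k1=z·y_n;  k2=λ(1+3/7z)y_n ⇒ h·k2=z(1+3/7z)y_n
  y_{n+1}/y_n = 1 − 2/13z + 15/13z(1+3/7z) = 1 + z + 45/91z²
  so R(z) = 1 + z + 45/91z².

Boundary: |R(x)|=1, x<0.
x=-1.57: |R|=0.6489
R=1: x+45/91x²=0 ⇒ x=−91/45=-2.0222; min R=1−1/(4·45/91)=0.4944>−1
Confirm numerically:
  x=-1.860: |R|=0.85079 <1
  x=-1.670: |R|=0.70913 <1
  x=-1.286: |R|=0.53181 <1
  x=-2.588: |R|=1.72407 >1
  x=-2.139: |R|=1.12352 >1
Interval (-2.0222, 0).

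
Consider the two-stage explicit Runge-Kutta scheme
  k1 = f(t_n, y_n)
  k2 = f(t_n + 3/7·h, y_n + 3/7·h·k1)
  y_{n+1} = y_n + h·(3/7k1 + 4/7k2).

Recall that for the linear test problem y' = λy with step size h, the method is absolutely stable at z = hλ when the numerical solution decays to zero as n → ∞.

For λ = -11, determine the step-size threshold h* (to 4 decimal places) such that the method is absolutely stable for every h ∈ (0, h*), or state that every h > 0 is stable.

(-4.0833,0); λ=-11 ⇒ h* = (49/12)/11 = 0.3712.

On y'=λy, z=hλ:
  k1=λy_n ⇒ h·k1=z·y_n;  k2=λ(1+3/7z)y_n ⇒ h·k2=z(1+3/7z)y_n
  y_{n+1}/y_n = 1 + 3/7z + 4/7z(1+3/7z) = 1 + z + 12/49z²
  Hence R(z) = 1 + z + 12/49z².

Solve |R(x)|<1 on ℝ⁻.
x=-0.86: |R|=0.3211
R=1: x+12/49x²=0 ⇒ x=−49/12=-4.0833; min R=1−1/(4·12/49)=-0.0208>−1
Confirm numerically:
  x=-3.398: |R|=0.42969 <1
  x=-3.084: |R|=0.24524 <1
  x=-1.695: |R|=0.00860 <1
  x=-1.644: |R|=0.01789 <1
  x=-4.265: |R|=1.18975 >1
  x=-4.150: |R|=1.06776 >1
Stable set (-4.0833, 0).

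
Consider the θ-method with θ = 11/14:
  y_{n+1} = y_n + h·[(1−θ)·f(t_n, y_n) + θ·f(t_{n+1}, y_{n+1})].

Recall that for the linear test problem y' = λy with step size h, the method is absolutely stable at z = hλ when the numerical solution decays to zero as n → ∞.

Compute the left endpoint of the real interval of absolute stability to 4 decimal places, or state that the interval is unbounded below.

With y'=λy (z=hλ):
  y_{n+1} = y_n + z·[3/14·y_n + 11/14·y_{n+1}] ⇒ (1 − 11/14z)y_{n+1} = (1 + 3/14z)y_n
  R(z) = (1 + 3/14z)/(1 − 11/14z).

Need |R(x)|<1, x<0.
x=-1.61: |R|=0.2892
x=-2: |R|=0.2222
x=-10: |R|=0.1290
x=-100: |R|=0.2567
θ=11/14≥1/2 ⇒ |1+3/14x|<|1−11/14x| ∀x<0 ⇒ stable on all of ℝ⁻.

(−∞, 0) — no finite endpoint.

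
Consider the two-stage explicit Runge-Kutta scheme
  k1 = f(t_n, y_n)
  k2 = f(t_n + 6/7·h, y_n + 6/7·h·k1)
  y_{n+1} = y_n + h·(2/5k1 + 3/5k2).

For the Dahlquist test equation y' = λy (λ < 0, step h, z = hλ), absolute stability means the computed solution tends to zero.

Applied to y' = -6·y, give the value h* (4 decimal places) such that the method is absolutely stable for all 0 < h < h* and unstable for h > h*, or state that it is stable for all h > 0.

Set f=λy, z=hλ:
  k1=λy_n ⇒ h·k1=z·y_n;  k2=λ(1+6/7z)y_n ⇒ h·k2=z(1+6/7z)y_n
  y_{n+1}/y_n = 1 + 2/5z + 3/5z(1+6/7z) = 1 + z + 18/35z²
  ⇒ R(z) = 1 + z + 18/35z².

Find x<0 with |R(x)|<1.
x=-0.45: |R|=0.6541
R=1: x+18/35x²=0 ⇒ x=−35/18=-1.9444; min R=1−1/(4·18/35)=0.5139>−1
Confirm numerically:
  x=-1.597: |R|=0.71464 <1
  x=-1.335: |R|=0.58157 <1
  x=-1.303: |R|=0.57016 <1
  x=-0.902: |R|=0.51642 <1
  x=-2.493: |R|=1.70331 >1
  x=-2.340: |R|=1.47602 >1
  x=-2.258: |R|=1.36412 >1
So |R|<1 on (-1.9444, 0).

(-1.9444,0); λ=-6 ⇒ h* = (35/18)/6 = 0.3241.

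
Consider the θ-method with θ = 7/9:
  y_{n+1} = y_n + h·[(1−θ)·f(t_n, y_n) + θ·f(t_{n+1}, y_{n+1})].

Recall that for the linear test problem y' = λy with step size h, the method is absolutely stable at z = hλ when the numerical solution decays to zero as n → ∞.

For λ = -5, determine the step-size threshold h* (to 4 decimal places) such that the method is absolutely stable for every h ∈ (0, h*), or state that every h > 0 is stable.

(−∞, 0) — no finite endpoint. Any h>0 works for λ=-5.

On y'=λy, z=hλ:
  y_{n+1} = y_n + z·[2/9·y_n + 7/9·y_{n+1}] ⇒ (1 − 7/9z)y_{n+1} = (1 + 2/9z)y_n
  ⇒ R(z) = (1 + 2/9z)/(1 − 7/9z).

Need |R(x)|<1, x<0.
x=-1.31: |R|=0.3511
x=-2: |R|=0.2174
x=-10: |R|=0.1392
x=-100: |R|=0.2694
θ=7/9≥1/2 ⇒ |1+2/9x|<|1−7/9x| ∀x<0 ⇒ stable on all of ℝ⁻.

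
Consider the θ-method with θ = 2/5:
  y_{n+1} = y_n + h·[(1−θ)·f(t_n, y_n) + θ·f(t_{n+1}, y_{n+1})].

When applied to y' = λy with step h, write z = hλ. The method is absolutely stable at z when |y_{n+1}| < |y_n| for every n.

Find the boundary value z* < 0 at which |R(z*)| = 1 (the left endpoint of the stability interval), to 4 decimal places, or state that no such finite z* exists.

Test eqn y'=λy, z=hλ:
  y_{n+1} = y_n + z·[3/5·y_n + 2/5·y_{n+1}] ⇒ (1 − 2/5z)y_{n+1} = (1 + 3/5z)y_n
  ⇒ R(z) = (1 + 3/5z)/(1 − 2/5z).

Boundary: |R(x)|=1, x<0.
x=-0.47: |R|=0.6044
R=−1: 1+3/5x = −1+2/5x ⇒ -1/5x=2 ⇒ x=2/(-1/5)=-10.0000
Confirm numerically:
  x=-7.018: |R|=0.84335 <1
  x=-6.285: |R|=0.78856 <1
  x=-5.721: |R|=0.73975 <1
  x=-10.461: |R|=1.01778 >1
  x=-10.419: |R|=1.01622 >1
  x=-10.148: |R|=1.00585 >1
Interval (-10.0000, 0).

z* = -10.0000.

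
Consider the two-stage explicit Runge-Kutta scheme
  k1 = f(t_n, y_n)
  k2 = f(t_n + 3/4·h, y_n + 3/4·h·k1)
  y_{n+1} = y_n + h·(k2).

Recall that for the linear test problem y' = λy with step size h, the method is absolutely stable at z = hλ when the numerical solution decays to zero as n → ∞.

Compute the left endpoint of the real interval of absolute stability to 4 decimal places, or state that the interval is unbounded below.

z* = -1.3333.

Test eqn y'=λy, z=hλ:
  k1=λy_n ⇒ h·k1=z·y_n;  k2=λ(1+3/4z)y_n ⇒ h·k2=z(1+3/4z)y_n
  y_{n+1}/y_n = 1 + z(1+3/4z) = 1 + z + 3/4z²
  ⇒ R(z) = 1 + z + 3/4z².

Boundary: |R(x)|=1, x<0.
x=-0.32: |R|=0.7568
R=1: x+3/4x²=0 ⇒ x=−4/3=-1.3333; min R=1−1/(4·3/4)=0.6667>−1
Confirm numerically:
  x=-1.066: |R|=0.78627 <1
  x=-0.781: |R|=0.67647 <1
  x=-0.591: |R|=0.67096 <1
  x=-1.901: |R|=1.80935 >1
  x=-1.823: |R|=1.66950 >1
Interval (-1.3333, 0).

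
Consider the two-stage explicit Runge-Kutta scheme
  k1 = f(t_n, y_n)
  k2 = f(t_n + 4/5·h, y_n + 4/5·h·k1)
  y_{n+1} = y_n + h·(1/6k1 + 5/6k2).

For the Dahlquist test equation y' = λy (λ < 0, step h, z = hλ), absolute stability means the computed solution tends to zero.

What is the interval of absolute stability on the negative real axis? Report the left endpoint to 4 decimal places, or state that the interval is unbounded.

(-1.5000, 0).

With y'=λy (z=hλ):
  k1=λy_n ⇒ h·k1=z·y_n;  k2=λ(1+4/5z)y_n ⇒ h·k2=z(1+4/5z)y_n
  y_{n+1}/y_n = 1 + 1/6z + 5/6z(1+4/5z) = 1 + z + 2/3z²
  so R(z) = 1 + z + 2/3z².

Need |R(x)|<1, x<0.
x=-1.75: |R|=1.2917
R=1: x+2/3x²=0 ⇒ x=−3/2=-1.5000; min R=1−1/(4·2/3)=0.6250>−1
Confirm numerically:
  x=-1.440: |R|=0.94240 <1
  x=-0.798: |R|=0.62654 <1
  x=-0.775: |R|=0.62542 <1
  x=-0.606: |R|=0.63882 <1
  x=-1.827: |R|=1.39829 >1
  x=-1.721: |R|=1.25356 >1
  x=-1.555: |R|=1.05702 >1
Interval (-1.5000, 0).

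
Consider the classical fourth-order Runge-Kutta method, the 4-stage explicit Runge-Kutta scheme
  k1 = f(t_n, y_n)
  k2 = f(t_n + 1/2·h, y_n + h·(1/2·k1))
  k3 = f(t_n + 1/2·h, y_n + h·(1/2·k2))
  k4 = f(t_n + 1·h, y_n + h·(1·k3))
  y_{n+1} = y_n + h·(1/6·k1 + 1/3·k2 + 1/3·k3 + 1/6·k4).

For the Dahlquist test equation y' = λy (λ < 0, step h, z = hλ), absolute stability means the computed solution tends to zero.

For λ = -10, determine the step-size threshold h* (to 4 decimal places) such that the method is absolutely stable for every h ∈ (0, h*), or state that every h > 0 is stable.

(-2.7853,0); λ=-10 ⇒ h* = 0.2785.

With y'=λy (z=hλ):
  order 4, 4-stage ⇒ R(z)=1+z+z^2/2+z^3/6+z^4/24
  (e.g. R(-0.57)=0.56598, |R|=0.56598)

Find x<0 with |R(x)|<1.
x=-0.57: |R|=0.5660
|R(-3.1)|=1.5878 |R(-3.01)|=1.3951 |R(-1.27)|=0.3034
Bisect:
  x_lo=-3.2786 |R|=2.0368  x_hi=-0.3979 |R|=0.6718
  mid=-1.83826 |R|=0.29182 →hi
  mid=-2.55846 |R|=0.70850 →hi
  mid=-2.91855 |R|=1.22022 →lo
  mid=-2.73851 |R|=0.93172 →hi
  mid=-2.82853 |R|=1.06717 →lo
  mid=-2.78352 |R|=0.99732 →hi
  mid=-2.80602 |R|=1.03171 →lo
  mid=-2.79477 |R|=1.01438 →lo
  mid=-2.78914 |R|=1.00582 →lo
  mid=-2.78633 |R|=1.00156 →lo
  ...
  [-2.78545,-2.78528] ⇒ x*=-2.7853
Stable set (-2.7853, 0).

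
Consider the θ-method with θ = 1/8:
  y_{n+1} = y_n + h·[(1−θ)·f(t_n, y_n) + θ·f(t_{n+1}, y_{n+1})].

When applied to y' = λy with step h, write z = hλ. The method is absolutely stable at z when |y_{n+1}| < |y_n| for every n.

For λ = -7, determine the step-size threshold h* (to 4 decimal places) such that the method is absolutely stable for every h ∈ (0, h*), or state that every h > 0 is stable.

(-2.6667,0); λ=-7 ⇒ h* = (8/3)/7 = 0.3810.

Set f=λy, z=hλ:
  y_{n+1} = y_n + z·[7/8·y_n + 1/8·y_{n+1}] ⇒ (1 − 1/8z)y_{n+1} = (1 + 7/8z)y_n
  R(z) = (1 + 7/8z)/(1 − 1/8z).

Find x<0 with |R(x)|<1.
x=-0.32: |R|=0.6923
R=−1: 1+7/8x = −1+1/8x ⇒ -3/4x=2 ⇒ x=2/(-3/4)=-2.6667
Confirm numerically:
  x=-2.202: |R|=0.72672 <1
  x=-2.173: |R|=0.70884 <1
  x=-2.088: |R|=0.65583 <1
  x=-1.549: |R|=0.29773 <1
  x=-3.232: |R|=1.30199 >1
  x=-2.984: |R|=1.17334 >1
So |R|<1 on (-2.6667, 0).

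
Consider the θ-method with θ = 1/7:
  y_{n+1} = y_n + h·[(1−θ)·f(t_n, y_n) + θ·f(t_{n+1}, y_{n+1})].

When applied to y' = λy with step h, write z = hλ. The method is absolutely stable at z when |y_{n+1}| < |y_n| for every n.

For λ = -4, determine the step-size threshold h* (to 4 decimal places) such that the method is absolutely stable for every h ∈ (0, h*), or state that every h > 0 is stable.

(-2.8000,0); λ=-4 ⇒ h* = (14/5)/4 = 0.7000.

On y'=λy, z=hλ:
  y_{n+1} = y_n + z·[6/7·y_n + 1/7·y_{n+1}] ⇒ (1 − 1/7z)y_{n+1} = (1 + 6/7z)y_n
  ⇒ R(z) = (1 + 6/7z)/(1 − 1/7z).

Solve |R(x)|<1 on ℝ⁻.
x=-1.01: |R|=0.1174
R=−1: 1+6/7x = −1+1/7x ⇒ -5/7x=2 ⇒ x=2/(-5/7)=-2.8000
Confirm numerically:
  x=-2.736: |R|=0.96713 <1
  x=-2.510: |R|=0.84753 <1
  x=-2.048: |R|=0.58444 <1
  x=-1.496: |R|=0.23258 <1
  x=-3.008: |R|=1.10392 >1
  x=-2.879: |R|=1.03998 >1
Interval (-2.8000, 0).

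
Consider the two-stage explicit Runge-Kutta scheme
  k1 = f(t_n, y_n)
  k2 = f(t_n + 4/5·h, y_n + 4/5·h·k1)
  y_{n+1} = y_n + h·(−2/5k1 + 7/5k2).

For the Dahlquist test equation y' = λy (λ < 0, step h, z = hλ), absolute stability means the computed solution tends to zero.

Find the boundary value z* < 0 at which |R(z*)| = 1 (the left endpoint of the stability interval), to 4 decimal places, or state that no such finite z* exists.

Set f=λy, z=hλ:
  k1=λy_n ⇒ h·k1=z·y_n;  k2=λ(1+4/5z)y_n ⇒ h·k2=z(1+4/5z)y_n
  y_{n+1}/y_n = 1 − 2/5z + 7/5z(1+4/5z) = 1 + z + 28/25z²
  Hence R(z) = 1 + z + 28/25z².

Find x<0 with |R(x)|<1.
x=-0.44: |R|=0.7768
R=1: x+28/25x²=0 ⇒ x=−25/28=-0.8929; min R=1−1/(4·28/25)=0.7768>−1
Confirm numerically:
  x=-0.855: |R|=0.96375 <1
  x=-0.708: |R|=0.85342 <1
  x=-0.598: |R|=0.80252 <1
  x=-0.484: |R|=0.77837 <1
  x=-1.241: |R|=1.48389 >1
  x=-1.153: |R|=1.33594 >1
  x=-1.080: |R|=1.22637 >1
Interval (-0.8929, 0).

z* = -0.8929.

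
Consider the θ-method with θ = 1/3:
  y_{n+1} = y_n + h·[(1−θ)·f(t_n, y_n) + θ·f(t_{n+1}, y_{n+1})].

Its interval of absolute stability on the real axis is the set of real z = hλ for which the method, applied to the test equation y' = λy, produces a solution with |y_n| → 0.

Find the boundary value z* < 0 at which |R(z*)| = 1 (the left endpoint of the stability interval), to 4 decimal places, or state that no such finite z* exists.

z* = -6.0000.

On y'=λy, z=hλ:
  y_{n+1} = y_n + z·[2/3·y_n + 1/3·y_{n+1}] ⇒ (1 − 1/3z)y_{n+1} = (1 + 2/3z)y_n
  Hence R(z) = (1 + 2/3z)/(1 − 1/3z).

Need |R(x)|<1, x<0.
x=-0.64: |R|=0.4725
R=−1: 1+2/3x = −1+1/3x ⇒ -1/3x=2 ⇒ x=2/(-1/3)=-6.0000
Confirm numerically:
  x=-4.916: |R|=0.86306 <1
  x=-4.524: |R|=0.80383 <1
  x=-3.932: |R|=0.70167 <1
  x=-6.380: |R|=1.04051 >1
  x=-6.224: |R|=1.02428 >1
  x=-6.166: |R|=1.01811 >1
Stable set (-6.0000, 0).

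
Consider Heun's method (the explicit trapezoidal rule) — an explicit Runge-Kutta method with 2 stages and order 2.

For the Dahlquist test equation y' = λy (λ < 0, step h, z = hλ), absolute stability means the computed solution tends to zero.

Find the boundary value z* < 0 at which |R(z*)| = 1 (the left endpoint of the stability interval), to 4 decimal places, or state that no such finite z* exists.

left endpoint -2.0000.

Set f=λy, z=hλ:
  order 2, 2-stage ⇒ R(z)=1+z+z^2/2
  (e.g. R(-1.55)=0.65125, |R|=0.65125)

Find x<0 with |R(x)|<1.
x=-1.55: |R|=0.6513
|R(-1.87)|=0.8785 |R(-1.59)|=0.6741 |R(-0.75)|=0.5312
Bisect:
  x_lo=-2.8905 |R|=2.2870  x_hi=-0.1120 |R|=0.8942
  mid=-1.50127 |R|=0.62563 →hi
  mid=-2.19587 |R|=1.21506 →lo
  mid=-1.84857 |R|=0.86004 →hi
  mid=-2.02222 |R|=1.02247 →lo
  mid=-1.93540 |R|=0.93748 →hi
  mid=-1.97881 |R|=0.97903 →hi
  mid=-2.00052 |R|=1.00052 →lo
  mid=-1.98966 |R|=0.98972 →hi
  mid=-1.99509 |R|=0.99510 →hi
  ...
  [-2.00001,-1.99984] ⇒ x*=-2.0000
So |R|<1 on (-2.0000, 0).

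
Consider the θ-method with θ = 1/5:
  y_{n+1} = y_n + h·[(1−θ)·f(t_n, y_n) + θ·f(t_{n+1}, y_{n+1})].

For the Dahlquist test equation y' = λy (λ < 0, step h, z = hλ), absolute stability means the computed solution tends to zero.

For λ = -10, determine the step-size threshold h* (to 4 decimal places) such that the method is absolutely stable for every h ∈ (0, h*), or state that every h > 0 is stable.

With y'=λy (z=hλ):
  y_{n+1} = y_n + z·[4/5·y_n + 1/5·y_{n+1}] ⇒ (1 − 1/5z)y_{n+1} = (1 + 4/5z)y_n
  R(z) = (1 + 4/5z)/(1 − 1/5z).

Boundary: |R(x)|=1, x<0.
x=-1.26: |R|=0.0064
R=−1: 1+4/5x = −1+1/5x ⇒ -3/5x=2 ⇒ x=2/(-3/5)=-3.3333
Confirm numerically:
  x=-2.856: |R|=0.81772 <1
  x=-2.706: |R|=0.75577 <1
  x=-1.665: |R|=0.24906 <1
  x=-3.807: |R|=1.16135 >1
  x=-3.784: |R|=1.15392 >1
  x=-3.418: |R|=1.03017 >1
So |R|<1 on (-3.3333, 0).

(-3.3333,0); λ=-10 ⇒ h* = (10/3)/10 = 0.3333.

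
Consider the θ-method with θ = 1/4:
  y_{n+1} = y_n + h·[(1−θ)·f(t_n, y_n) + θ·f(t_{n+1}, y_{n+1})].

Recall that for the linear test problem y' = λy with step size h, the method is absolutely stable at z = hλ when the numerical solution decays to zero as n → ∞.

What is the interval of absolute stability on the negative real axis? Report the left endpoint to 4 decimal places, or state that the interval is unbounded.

On y'=λy, z=hλ:
  y_{n+1} = y_n + z·[3/4·y_n + 1/4·y_{n+1}] ⇒ (1 − 1/4z)y_{n+1} = (1 + 3/4z)y_n
  R(z) = (1 + 3/4z)/(1 − 1/4z).

Boundary: |R(x)|=1, x<0.
x=-1.78: |R|=0.2318
R=−1: 1+3/4x = −1+1/4x ⇒ -1/2x=2 ⇒ x=2/(-1/2)=-4.0000
Confirm numerically:
  x=-3.632: |R|=0.90356 <1
  x=-2.774: |R|=0.63803 <1
  x=-1.881: |R|=0.27937 <1
  x=-1.771: |R|=0.22752 <1
  x=-4.374: |R|=1.08932 >1
  x=-4.149: |R|=1.03657 >1
  x=-4.038: |R|=1.00946 >1
Interval (-4.0000, 0).

z∈(-4.0000,0).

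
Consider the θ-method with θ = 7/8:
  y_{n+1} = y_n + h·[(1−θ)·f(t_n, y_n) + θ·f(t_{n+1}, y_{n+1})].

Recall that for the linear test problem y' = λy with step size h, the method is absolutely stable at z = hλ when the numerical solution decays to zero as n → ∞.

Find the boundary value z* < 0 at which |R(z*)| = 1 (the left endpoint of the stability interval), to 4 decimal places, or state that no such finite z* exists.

(−∞, 0) — no finite endpoint.

With y'=λy (z=hλ):
  y_{n+1} = y_n + z·[1/8·y_n + 7/8·y_{n+1}] ⇒ (1 − 7/8z)y_{n+1} = (1 + 1/8z)y_n
  ⇒ R(z) = (1 + 1/8z)/(1 − 7/8z).

Boundary: |R(x)|=1, x<0.
x=-0.32: |R|=0.7500
x=-2: |R|=0.2727
x=-10: |R|=0.0256
x=-100: |R|=0.1299
θ=7/8≥1/2 ⇒ |1+1/8x|<|1−7/8x| ∀x<0 ⇒ interval (−∞,0).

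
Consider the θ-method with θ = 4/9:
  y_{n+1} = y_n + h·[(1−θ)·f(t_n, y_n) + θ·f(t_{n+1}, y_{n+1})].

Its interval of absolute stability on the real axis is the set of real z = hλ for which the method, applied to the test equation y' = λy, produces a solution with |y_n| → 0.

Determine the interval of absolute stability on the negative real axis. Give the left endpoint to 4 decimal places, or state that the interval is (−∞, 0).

(-18.0000, 0).

Test eqn y'=λy, z=hλ:
  y_{n+1} = y_n + z·[5/9·y_n + 4/9·y_{n+1}] ⇒ (1 − 4/9z)y_{n+1} = (1 + 5/9z)y_n
  ⇒ R(z) = (1 + 5/9z)/(1 − 4/9z).

Solve |R(x)|<1 on ℝ⁻.
x=-1.53: |R|=0.0893
R=−1: 1+5/9x = −1+4/9x ⇒ -1/9x=2 ⇒ x=2/(-1/9)=-18.0000
Confirm numerically:
  x=-13.362: |R|=0.92573 <1
  x=-12.703: |R|=0.91144 <1
  x=-11.863: |R|=0.89129 <1
  x=-8.742: |R|=0.78944 <1
  x=-18.129: |R|=1.00158 >1
  x=-18.116: |R|=1.00142 >1
Interval (-18.0000, 0).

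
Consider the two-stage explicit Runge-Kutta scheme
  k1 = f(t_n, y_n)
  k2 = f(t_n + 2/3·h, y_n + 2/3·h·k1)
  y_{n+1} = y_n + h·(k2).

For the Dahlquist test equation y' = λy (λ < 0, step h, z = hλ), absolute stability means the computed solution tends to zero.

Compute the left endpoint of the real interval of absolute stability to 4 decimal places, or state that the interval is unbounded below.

left endpoint -1.5000.

With y'=λy (z=hλ):
  k1=λy_n ⇒ h·k1=z·y_n;  k2=λ(1+2/3z)y_n ⇒ h·k2=z(1+2/3z)y_n
  y_{n+1}/y_n = 1 + z(1+2/3z) = 1 + z + 2/3z²
  R(z) = 1 + z + 2/3z².

Solve |R(x)|<1 on ℝ⁻.
x=-0.96: |R|=0.6544
R=1: x+2/3x²=0 ⇒ x=−3/2=-1.5000; min R=1−1/(4·2/3)=0.6250>−1
Confirm numerically:
  x=-1.415: |R|=0.91982 <1
  x=-1.349: |R|=0.86420 <1
  x=-1.229: |R|=0.77796 <1
  x=-2.080: |R|=1.80427 >1
  x=-1.559: |R|=1.06132 >1
  x=-1.522: |R|=1.02232 >1
So |R|<1 on (-1.5000, 0).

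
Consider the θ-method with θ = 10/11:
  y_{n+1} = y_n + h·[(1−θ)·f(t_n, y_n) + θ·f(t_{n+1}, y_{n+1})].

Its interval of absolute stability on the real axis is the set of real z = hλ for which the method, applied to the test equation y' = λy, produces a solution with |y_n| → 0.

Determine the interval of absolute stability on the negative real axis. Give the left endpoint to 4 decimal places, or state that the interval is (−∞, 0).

Test eqn y'=λy, z=hλ:
  y_{n+1} = y_n + z·[1/11·y_n + 10/11·y_{n+1}] ⇒ (1 − 10/11z)y_{n+1} = (1 + 1/11z)y_n
  R(z) = (1 + 1/11z)/(1 − 10/11z).

Need |R(x)|<1, x<0.
x=-1.06: |R|=0.4602
x=-2: |R|=0.2903
x=-10: |R|=0.0090
x=-100: |R|=0.0880
θ=10/11≥1/2 ⇒ |1+1/11x|<|1−10/11x| ∀x<0 ⇒ interval (−∞,0).

(−∞, 0) — no finite endpoint.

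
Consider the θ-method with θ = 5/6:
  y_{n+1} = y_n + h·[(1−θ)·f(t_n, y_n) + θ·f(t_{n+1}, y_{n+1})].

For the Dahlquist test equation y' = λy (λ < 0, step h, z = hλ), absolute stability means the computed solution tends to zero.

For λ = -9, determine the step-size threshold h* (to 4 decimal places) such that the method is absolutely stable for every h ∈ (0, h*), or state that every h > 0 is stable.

(−∞, 0) — no finite endpoint. Any h>0 works for λ=-9.

Set f=λy, z=hλ:
  y_{n+1} = y_n + z·[1/6·y_n + 5/6·y_{n+1}] ⇒ (1 − 5/6z)y_{n+1} = (1 + 1/6z)y_n
  ⇒ R(z) = (1 + 1/6z)/(1 − 5/6z).

Solve |R(x)|<1 on ℝ⁻.
x=-0.37: |R|=0.7172
x=-2: |R|=0.2500
x=-10: |R|=0.0714
x=-100: |R|=0.1858
θ=5/6≥1/2 ⇒ |1+1/6x|<|1−5/6x| ∀x<0 ⇒ unbounded interval.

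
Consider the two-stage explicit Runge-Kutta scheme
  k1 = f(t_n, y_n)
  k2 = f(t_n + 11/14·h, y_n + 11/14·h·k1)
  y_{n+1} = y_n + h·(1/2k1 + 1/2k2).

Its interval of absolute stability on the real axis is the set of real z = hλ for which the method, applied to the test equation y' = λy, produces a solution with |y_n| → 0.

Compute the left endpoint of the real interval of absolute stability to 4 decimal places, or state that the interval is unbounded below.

On y'=λy, z=hλ:
  k1=λy_n ⇒ h·k1=z·y_n;  k2=λ(1+11/14z)y_n ⇒ h·k2=z(1+11/14z)y_n
  y_{n+1}/y_n = 1 + 1/2z + 1/2z(1+11/14z) = 1 + z + 11/28z²
  Hence R(z) = 1 + z + 11/28z².

Need |R(x)|<1, x<0.
x=-1.26: |R|=0.3637
R=1: x+11/28x²=0 ⇒ x=−28/11=-2.5455; min R=1−1/(4·11/28)=0.3636>−1
Confirm numerically:
  x=-1.898: |R|=0.51723 <1
  x=-1.707: |R|=0.43773 <1
  x=-1.521: |R|=0.38785 <1
  x=-1.439: |R|=0.37450 <1
  x=-2.714: |R|=1.17971 >1
  x=-2.612: |R|=1.06829 >1
Interval (-2.5455, 0).

left endpoint -2.5455.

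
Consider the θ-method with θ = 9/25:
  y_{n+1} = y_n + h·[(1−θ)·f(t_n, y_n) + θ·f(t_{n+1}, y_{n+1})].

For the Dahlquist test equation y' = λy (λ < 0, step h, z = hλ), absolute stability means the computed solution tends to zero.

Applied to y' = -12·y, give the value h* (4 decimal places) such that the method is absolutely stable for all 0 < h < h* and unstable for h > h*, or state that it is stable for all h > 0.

Set f=λy, z=hλ:
  y_{n+1} = y_n + z·[16/25·y_n + 9/25·y_{n+1}] ⇒ (1 − 9/25z)y_{n+1} = (1 + 16/25z)y_n
  so R(z) = (1 + 16/25z)/(1 − 9/25z).

Need |R(x)|<1, x<0.
x=-0.68: |R|=0.4537
R=−1: 1+16/25x = −1+9/25x ⇒ -7/25x=2 ⇒ x=2/(-7/25)=-7.1429
Confirm numerically:
  x=-7.115: |R|=0.99781 <1
  x=-7.027: |R|=0.99081 <1
  x=-4.921: |R|=0.77553 <1
  x=-4.880: |R|=0.77017 <1
  x=-7.464: |R|=1.02439 >1
  x=-7.312: |R|=1.01304 >1
Interval (-7.1429, 0).

(-7.1429,0); λ=-12 ⇒ h* = (50/7)/12 = 0.5952.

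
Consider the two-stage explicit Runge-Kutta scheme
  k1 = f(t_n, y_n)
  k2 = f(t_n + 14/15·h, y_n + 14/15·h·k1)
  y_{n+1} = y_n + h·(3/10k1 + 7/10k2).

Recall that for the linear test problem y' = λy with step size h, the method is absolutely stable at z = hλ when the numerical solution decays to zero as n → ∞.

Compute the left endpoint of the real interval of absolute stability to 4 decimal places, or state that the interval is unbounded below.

On y'=λy, z=hλ:
  k1=λy_n ⇒ h·k1=z·y_n;  k2=λ(1+14/15z)y_n ⇒ h·k2=z(1+14/15z)y_n
  y_{n+1}/y_n = 1 + 3/10z + 7/10z(1+14/15z) = 1 + z + 49/75z²
  ⇒ R(z) = 1 + z + 49/75z².

Solve |R(x)|<1 on ℝ⁻.
x=-1.45: |R|=0.9236
R=1: x+49/75x²=0 ⇒ x=−75/49=-1.5306; min R=1−1/(4·49/75)=0.6173>−1
Confirm numerically:
  x=-1.377: |R|=0.86180 <1
  x=-0.936: |R|=0.63638 <1
  x=-0.619: |R|=0.63133 <1
  x=-2.121: |R|=1.81811 >1
  x=-1.657: |R|=1.13682 >1
So |R|<1 on (-1.5306, 0).

left endpoint -1.5306.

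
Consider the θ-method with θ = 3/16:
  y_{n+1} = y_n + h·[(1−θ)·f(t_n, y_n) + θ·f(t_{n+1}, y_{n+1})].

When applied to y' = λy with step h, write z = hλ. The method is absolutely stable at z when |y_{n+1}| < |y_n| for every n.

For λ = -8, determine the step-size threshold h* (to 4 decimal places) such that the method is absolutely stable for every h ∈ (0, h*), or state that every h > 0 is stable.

Test eqn y'=λy, z=hλ:
  y_{n+1} = y_n + z·[13/16·y_n + 3/16·y_{n+1}] ⇒ (1 − 3/16z)y_{n+1} = (1 + 13/16z)y_n
  ⇒ R(z) = (1 + 13/16z)/(1 − 3/16z).

Find x<0 with |R(x)|<1.
x=-1.08: |R|=0.1019
R=−1: 1+13/16x = −1+3/16x ⇒ -5/8x=2 ⇒ x=2/(-5/8)=-3.2000
Confirm numerically:
  x=-3.088: |R|=0.95567 <1
  x=-2.583: |R|=0.74020 <1
  x=-2.334: |R|=0.62351 <1
  x=-2.219: |R|=0.56702 <1
  x=-3.698: |R|=1.18380 >1
  x=-3.564: |R|=1.13637 >1
  x=-3.506: |R|=1.11539 >1
So |R|<1 on (-3.2000, 0).

(-3.2000,0); λ=-8 ⇒ h* = (16/5)/8 = 0.4000.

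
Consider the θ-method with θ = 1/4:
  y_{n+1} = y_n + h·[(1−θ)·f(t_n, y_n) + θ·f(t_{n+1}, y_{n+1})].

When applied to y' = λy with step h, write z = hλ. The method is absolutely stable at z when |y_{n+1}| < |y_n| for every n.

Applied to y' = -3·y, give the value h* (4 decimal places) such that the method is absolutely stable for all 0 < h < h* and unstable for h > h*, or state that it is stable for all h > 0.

(-4.0000,0); λ=-3 ⇒ h* = (4)/3 = 1.3333.

Set f=λy, z=hλ:
  y_{n+1} = y_n + z·[3/4·y_n + 1/4·y_{n+1}] ⇒ (1 − 1/4z)y_{n+1} = (1 + 3/4z)y_n
  Hence R(z) = (1 + 3/4z)/(1 − 1/4z).

Boundary: |R(x)|=1, x<0.
x=-1.66: |R|=0.1731
R=−1: 1+3/4x = −1+1/4x ⇒ -1/2x=2 ⇒ x=2/(-1/2)=-4.0000
Confirm numerically:
  x=-3.483: |R|=0.86182 <1
  x=-2.500: |R|=0.53846 <1
  x=-1.772: |R|=0.22800 <1
  x=-4.558: |R|=1.13040 >1
  x=-4.546: |R|=1.12778 >1
  x=-4.224: |R|=1.05447 >1
Interval (-4.0000, 0).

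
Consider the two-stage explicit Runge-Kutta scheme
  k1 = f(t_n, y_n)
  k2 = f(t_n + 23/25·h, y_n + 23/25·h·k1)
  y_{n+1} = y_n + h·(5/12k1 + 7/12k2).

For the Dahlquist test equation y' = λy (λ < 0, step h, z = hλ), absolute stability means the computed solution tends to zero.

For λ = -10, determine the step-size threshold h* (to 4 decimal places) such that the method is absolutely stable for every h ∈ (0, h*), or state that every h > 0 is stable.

(-1.8634,0); λ=-10 ⇒ h* = (300/161)/10 = 0.1863.

Test eqn y'=λy, z=hλ:
  k1=λy_n ⇒ h·k1=z·y_n;  k2=λ(1+23/25z)y_n ⇒ h·k2=z(1+23/25z)y_n
  y_{n+1}/y_n = 1 + 5/12z + 7/12z(1+23/25z) = 1 + z + 161/300z²
  Hence R(z) = 1 + z + 161/300z².

Boundary: |R(x)|=1, x<0.
x=-1.47: |R|=0.6897
R=1: x+161/300x²=0 ⇒ x=−300/161=-1.8634; min R=1−1/(4·161/300)=0.5342>−1
Confirm numerically:
  x=-1.736: |R|=0.88135 <1
  x=-1.658: |R|=0.81728 <1
  x=-0.805: |R|=0.54277 <1
  x=-2.373: |R|=1.64904 >1
  x=-1.959: |R|=1.10056 >1
Stable set (-1.8634, 0).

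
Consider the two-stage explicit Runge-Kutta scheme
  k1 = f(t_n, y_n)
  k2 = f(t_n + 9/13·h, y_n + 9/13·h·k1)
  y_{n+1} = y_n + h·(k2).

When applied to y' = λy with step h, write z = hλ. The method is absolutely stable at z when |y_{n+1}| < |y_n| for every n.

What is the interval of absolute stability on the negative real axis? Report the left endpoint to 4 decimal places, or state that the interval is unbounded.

With y'=λy (z=hλ):
  k1=λy_n ⇒ h·k1=z·y_n;  k2=λ(1+9/13z)y_n ⇒ h·k2=z(1+9/13z)y_n
  y_{n+1}/y_n = 1 + z(1+9/13z) = 1 + z + 9/13z²
  R(z) = 1 + z + 9/13z².

Need |R(x)|<1, x<0.
x=-1.68: |R|=1.2740
R=1: x+9/13x²=0 ⇒ x=−13/9=-1.4444; min R=1−1/(4·9/13)=0.6389>−1
Confirm numerically:
  x=-1.348: |R|=0.91000 <1
  x=-1.229: |R|=0.81669 <1
  x=-0.908: |R|=0.66278 <1
  x=-0.703: |R|=0.63914 <1
  x=-1.999: |R|=1.76746 >1
  x=-1.930: |R|=1.64878 >1
  x=-1.491: |R|=1.04806 >1
Interval (-1.4444, 0).

(-1.4444, 0).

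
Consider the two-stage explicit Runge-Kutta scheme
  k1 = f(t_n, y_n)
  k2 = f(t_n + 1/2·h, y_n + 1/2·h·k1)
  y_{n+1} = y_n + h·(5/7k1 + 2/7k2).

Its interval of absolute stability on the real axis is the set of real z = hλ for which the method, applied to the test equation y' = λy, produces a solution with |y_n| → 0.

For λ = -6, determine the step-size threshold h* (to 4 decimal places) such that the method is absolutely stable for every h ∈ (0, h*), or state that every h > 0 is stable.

Test eqn y'=λy, z=hλ:
  k1=λy_n ⇒ h·k1=z·y_n;  k2=λ(1+1/2z)y_n ⇒ h·k2=z(1+1/2z)y_n
  y_{n+1}/y_n = 1 + 5/7z + 2/7z(1+1/2z) = 1 + z + 1/7z²
  so R(z) = 1 + z + 1/7z².

Boundary: |R(x)|=1, x<0.
x=-1.79: |R|=0.3323
R=1: x+1/7x²=0 ⇒ x=−7=-7.0000; min R=1−1/(4·1/7)=-0.7500>−1
Confirm numerically:
  x=-5.991: |R|=0.13644 <1
  x=-5.207: |R|=0.33374 <1
  x=-4.969: |R|=0.44172 <1
  x=-3.582: |R|=0.74904 <1
  x=-7.434: |R|=1.46091 >1
  x=-7.329: |R|=1.34446 >1
Interval (-7.0000, 0).

(-7.0000,0); λ=-6 ⇒ h* = (7)/6 = 1.1667.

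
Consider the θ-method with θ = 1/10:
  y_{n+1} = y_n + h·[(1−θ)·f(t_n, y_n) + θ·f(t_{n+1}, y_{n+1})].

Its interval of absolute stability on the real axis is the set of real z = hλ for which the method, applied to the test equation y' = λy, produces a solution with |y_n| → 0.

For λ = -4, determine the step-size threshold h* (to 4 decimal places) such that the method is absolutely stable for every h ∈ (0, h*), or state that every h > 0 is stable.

Set f=λy, z=hλ:
  y_{n+1} = y_n + z·[9/10·y_n + 1/10·y_{n+1}] ⇒ (1 − 1/10z)y_{n+1} = (1 + 9/10z)y_n
  Hence R(z) = (1 + 9/10z)/(1 − 1/10z).

Solve |R(x)|<1 on ℝ⁻.
x=-0.94: |R|=0.1408
R=−1: 1+9/10x = −1+1/10x ⇒ -4/5x=2 ⇒ x=2/(-4/5)=-2.5000
Confirm numerically:
  x=-2.051: |R|=0.70193 <1
  x=-1.607: |R|=0.38451 <1
  x=-1.217: |R|=0.08496 <1
  x=-1.123: |R|=0.00962 <1
  x=-3.029: |R|=1.32481 >1
  x=-2.968: |R|=1.28871 >1
So |R|<1 on (-2.5000, 0).

(-2.5000,0); λ=-4 ⇒ h* = (5/2)/4 = 0.6250.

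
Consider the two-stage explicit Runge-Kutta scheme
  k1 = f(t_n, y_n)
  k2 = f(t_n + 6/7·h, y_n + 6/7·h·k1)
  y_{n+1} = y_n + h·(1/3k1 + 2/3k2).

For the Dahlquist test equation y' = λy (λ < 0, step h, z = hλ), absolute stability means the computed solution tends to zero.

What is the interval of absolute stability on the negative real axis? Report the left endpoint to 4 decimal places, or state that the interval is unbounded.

Test eqn y'=λy, z=hλ:
  k1=λy_n ⇒ h·k1=z·y_n;  k2=λ(1+6/7z)y_n ⇒ h·k2=z(1+6/7z)y_n
  y_{n+1}/y_n = 1 + 1/3z + 2/3z(1+6/7z) = 1 + z + 4/7z²
  Hence R(z) = 1 + z + 4/7z².

Solve |R(x)|<1 on ℝ⁻.
x=-1.59: |R|=0.8546
R=1: x+4/7x²=0 ⇒ x=−7/4=-1.7500; min R=1−1/(4·4/7)=0.5625>−1
Confirm numerically:
  x=-1.372: |R|=0.70365 <1
  x=-1.220: |R|=0.63051 <1
  x=-1.087: |R|=0.58818 <1
  x=-2.141: |R|=1.47836 >1
  x=-1.802: |R|=1.05355 >1
  x=-1.797: |R|=1.04826 >1
Interval (-1.7500, 0).

z∈(-1.7500,0).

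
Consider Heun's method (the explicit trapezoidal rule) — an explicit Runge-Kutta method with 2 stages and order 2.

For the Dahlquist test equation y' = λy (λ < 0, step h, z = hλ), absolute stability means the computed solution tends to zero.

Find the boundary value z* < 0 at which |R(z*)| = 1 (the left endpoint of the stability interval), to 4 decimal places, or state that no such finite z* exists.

Set f=λy, z=hλ:
  order 2, 2-stage ⇒ R(z)=1+z+z^2/2
  (e.g. R(-0.92)=0.50320, |R|=0.50320)

Find x<0 with |R(x)|<1.
x=-0.92: |R|=0.5032
|R(-2.25)|=1.2812 |R(-2.08)|=1.0832 |R(-1.4)|=0.5800
Bisect:
  x_lo=-2.8973 |R|=2.2999  x_hi=-0.0838 |R|=0.9197
  mid=-1.49057 |R|=0.62033 →hi
  mid=-2.19393 |R|=1.21273 →lo
  mid=-1.84225 |R|=0.85469 →hi
  mid=-2.01809 |R|=1.01825 →lo
  mid=-1.93017 |R|=0.93261 →hi
  mid=-1.97413 |R|=0.97446 →hi
  mid=-1.99611 |R|=0.99612 →hi
  mid=-2.00710 |R|=1.00713 →lo
  mid=-2.00161 |R|=1.00161 →lo
  ...
  [-2.00006,-1.99989] ⇒ x*=-2.0000
So |R|<1 on (-2.0000, 0).

left endpoint -2.0000.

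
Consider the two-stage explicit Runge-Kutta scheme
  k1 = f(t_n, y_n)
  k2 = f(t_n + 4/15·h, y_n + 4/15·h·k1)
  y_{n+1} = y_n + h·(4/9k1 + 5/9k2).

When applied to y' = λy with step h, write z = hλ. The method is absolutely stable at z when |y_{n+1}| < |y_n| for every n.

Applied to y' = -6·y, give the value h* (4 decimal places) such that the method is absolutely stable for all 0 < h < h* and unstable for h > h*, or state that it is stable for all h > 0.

(-6.7500,0); λ=-6 ⇒ h* = (27/4)/6 = 1.1250.

On y'=λy, z=hλ:
  k1=λy_n ⇒ h·k1=z·y_n;  k2=λ(1+4/15z)y_n ⇒ h·k2=z(1+4/15z)y_n
  y_{n+1}/y_n = 1 + 4/9z + 5/9z(1+4/15z) = 1 + z + 4/27z²
  ⇒ R(z) = 1 + z + 4/27z².

Find x<0 with |R(x)|<1.
x=-1.45: |R|=0.1385
R=1: x+4/27x²=0 ⇒ x=−27/4=-6.7500; min R=1−1/(4·4/27)=-0.6875>−1
Confirm numerically:
  x=-5.365: |R|=0.10082 <1
  x=-4.378: |R|=0.53846 <1
  x=-3.805: |R|=0.66011 <1
  x=-7.263: |R|=1.55199 >1
  x=-6.964: |R|=1.22078 >1
Stable set (-6.7500, 0).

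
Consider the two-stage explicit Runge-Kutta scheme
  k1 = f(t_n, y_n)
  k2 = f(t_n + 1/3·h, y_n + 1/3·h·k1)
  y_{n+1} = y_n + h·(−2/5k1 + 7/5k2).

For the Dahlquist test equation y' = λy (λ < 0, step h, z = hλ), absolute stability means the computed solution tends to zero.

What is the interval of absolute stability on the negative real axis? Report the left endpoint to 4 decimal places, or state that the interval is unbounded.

z∈(-2.1429,0).

Set f=λy, z=hλ:
  k1=λy_n ⇒ h·k1=z·y_n;  k2=λ(1+1/3z)y_n ⇒ h·k2=z(1+1/3z)y_n
  y_{n+1}/y_n = 1 − 2/5z + 7/5z(1+1/3z) = 1 + z + 7/15z²
  so R(z) = 1 + z + 7/15z².

Boundary: |R(x)|=1, x<0.
x=-0.99: |R|=0.4674
R=1: x+7/15x²=0 ⇒ x=−15/7=-2.1429; min R=1−1/(4·7/15)=0.4643>−1
Confirm numerically:
  x=-1.729: |R|=0.66607 <1
  x=-1.641: |R|=0.61568 <1
  x=-1.407: |R|=0.51684 <1
  x=-2.647: |R|=1.62275 >1
  x=-2.567: |R|=1.50809 >1
  x=-2.374: |R|=1.25608 >1
So |R|<1 on (-2.1429, 0).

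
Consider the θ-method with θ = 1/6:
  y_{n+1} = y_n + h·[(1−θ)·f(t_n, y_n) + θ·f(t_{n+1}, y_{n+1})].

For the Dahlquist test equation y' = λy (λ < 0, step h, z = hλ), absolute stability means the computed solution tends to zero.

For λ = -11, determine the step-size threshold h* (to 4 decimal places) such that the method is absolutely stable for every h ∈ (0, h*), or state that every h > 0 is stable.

On y'=λy, z=hλ:
  y_{n+1} = y_n + z·[5/6·y_n + 1/6·y_{n+1}] ⇒ (1 − 1/6z)y_{n+1} = (1 + 5/6z)y_n
  ⇒ R(z) = (1 + 5/6z)/(1 − 1/6z).

Solve |R(x)|<1 on ℝ⁻.
x=-0.49: |R|=0.5470
R=−1: 1+5/6x = −1+1/6x ⇒ -2/3x=2 ⇒ x=2/(-2/3)=-3.0000
Confirm numerically:
  x=-2.726: |R|=0.87440 <1
  x=-2.053: |R|=0.52962 <1
  x=-2.026: |R|=0.51458 <1
  x=-1.931: |R|=0.46085 <1
  x=-3.465: |R|=1.19651 >1
  x=-3.226: |R|=1.09798 >1
  x=-3.143: |R|=1.06256 >1
Interval (-3.0000, 0).

(-3.0000,0); λ=-11 ⇒ h* = (3)/11 = 0.2727.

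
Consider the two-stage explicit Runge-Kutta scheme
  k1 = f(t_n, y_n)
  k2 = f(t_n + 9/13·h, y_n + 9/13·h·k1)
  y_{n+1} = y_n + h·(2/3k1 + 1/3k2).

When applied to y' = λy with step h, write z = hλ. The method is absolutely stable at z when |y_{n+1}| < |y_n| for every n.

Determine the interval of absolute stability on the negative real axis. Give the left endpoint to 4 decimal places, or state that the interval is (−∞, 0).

z∈(-4.3333,0).

With y'=λy (z=hλ):
  k1=λy_n ⇒ h·k1=z·y_n;  k2=λ(1+9/13z)y_n ⇒ h·k2=z(1+9/13z)y_n
  y_{n+1}/y_n = 1 + 2/3z + 1/3z(1+9/13z) = 1 + z + 3/13z²
  ⇒ R(z) = 1 + z + 3/13z².

Solve |R(x)|<1 on ℝ⁻.
x=-0.69: |R|=0.4199
R=1: x+3/13x²=0 ⇒ x=−13/3=-4.3333; min R=1−1/(4·3/13)=-0.0833>−1
Confirm numerically:
  x=-4.206: |R|=0.87641 <1
  x=-3.309: |R|=0.21780 <1
  x=-2.426: |R|=0.06781 <1
  x=-4.918: |R|=1.66355 >1
  x=-4.509: |R|=1.18279 >1
  x=-4.477: |R|=1.14843 >1
Interval (-4.3333, 0).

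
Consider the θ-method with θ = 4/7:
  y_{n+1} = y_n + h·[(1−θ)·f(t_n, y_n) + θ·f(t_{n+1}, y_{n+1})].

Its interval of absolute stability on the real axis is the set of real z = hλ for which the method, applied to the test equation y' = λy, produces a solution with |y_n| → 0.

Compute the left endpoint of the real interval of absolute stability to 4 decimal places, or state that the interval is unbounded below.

On y'=λy, z=hλ:
  y_{n+1} = y_n + z·[3/7·y_n + 4/7·y_{n+1}] ⇒ (1 − 4/7z)y_{n+1} = (1 + 3/7z)y_n
  ⇒ R(z) = (1 + 3/7z)/(1 − 4/7z).

Solve |R(x)|<1 on ℝ⁻.
x=-0.85: |R|=0.4279
x=-2: |R|=0.0667
x=-10: |R|=0.4894
x=-100: |R|=0.7199
θ=4/7≥1/2 ⇒ |1+3/7x|<|1−4/7x| ∀x<0 ⇒ unbounded interval.

unbounded; (−∞, 0).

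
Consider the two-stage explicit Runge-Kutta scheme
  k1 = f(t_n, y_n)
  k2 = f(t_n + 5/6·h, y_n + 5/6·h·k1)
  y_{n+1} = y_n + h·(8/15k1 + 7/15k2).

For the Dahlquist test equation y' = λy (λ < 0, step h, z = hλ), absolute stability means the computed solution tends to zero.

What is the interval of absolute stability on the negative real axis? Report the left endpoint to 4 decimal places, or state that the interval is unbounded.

On y'=λy, z=hλ:
  k1=λy_n ⇒ h·k1=z·y_n;  k2=λ(1+5/6z)y_n ⇒ h·k2=z(1+5/6z)y_n
  y_{n+1}/y_n = 1 + 8/15z + 7/15z(1+5/6z) = 1 + z + 7/18z²
  so R(z) = 1 + z + 7/18z².

Find x<0 with |R(x)|<1.
x=-1.68: |R|=0.4176
R=1: x+7/18x²=0 ⇒ x=−18/7=-2.5714; min R=1−1/(4·7/18)=0.3571>−1
Confirm numerically:
  x=-1.799: |R|=0.45960 <1
  x=-1.776: |R|=0.45062 <1
  x=-1.675: |R|=0.41608 <1
  x=-3.125: |R|=1.67274 >1
  x=-3.056: |R|=1.57589 >1
Stable set (-2.5714, 0).

(-2.5714, 0).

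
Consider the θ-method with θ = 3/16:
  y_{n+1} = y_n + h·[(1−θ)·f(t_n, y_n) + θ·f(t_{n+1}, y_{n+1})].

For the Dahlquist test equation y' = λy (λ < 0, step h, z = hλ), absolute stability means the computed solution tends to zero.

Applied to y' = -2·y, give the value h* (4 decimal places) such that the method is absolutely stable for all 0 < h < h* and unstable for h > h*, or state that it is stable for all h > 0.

(-3.2000,0); λ=-2 ⇒ h* = (16/5)/2 = 1.6000.

Set f=λy, z=hλ:
  y_{n+1} = y_n + z·[13/16·y_n + 3/16·y_{n+1}] ⇒ (1 − 3/16z)y_{n+1} = (1 + 13/16z)y_n
  Hence R(z) = (1 + 13/16z)/(1 − 3/16z).

Need |R(x)|<1, x<0.
x=-1.28: |R|=0.0323
R=−1: 1+13/16x = −1+3/16x ⇒ -5/8x=2 ⇒ x=2/(-5/8)=-3.2000
Confirm numerically:
  x=-3.056: |R|=0.94278 <1
  x=-2.035: |R|=0.47297 <1
  x=-1.810: |R|=0.35138 <1
  x=-3.464: |R|=1.10003 >1
  x=-3.431: |R|=1.08786 >1
  x=-3.261: |R|=1.02366 >1
Interval (-3.2000, 0).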